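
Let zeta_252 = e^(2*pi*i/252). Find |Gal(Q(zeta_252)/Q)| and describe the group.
|Gal(Q(zeta_252)/Q)| = phi(252) = 72; group ≅ (Z/252Z)^* ≅ Z/2Z × Z/6Z × Z/6Z

The n-th cyclotomic polynomial Φ_252(x) is the minimal polynomial of zeta_252 over Q and has degree phi(252) = 72. So Q(zeta_252) is a degree-72 Galois extension with Galois group (Z/252Z)^*. By CRT, (Z/252Z)^* ≅ (Z/4Z)^* × (Z/9Z)^* × (Z/7Z)^*. Each prime-power unit group is (Z/4Z)^* ≅ Z/2Z; (Z/9Z)^* ≅ Z/6Z; (Z/7Z)^* ≅ Z/6Z. Hence Gal(Q(zeta_252)/Q) ≅ Z/2Z × Z/6Z × Z/6Z.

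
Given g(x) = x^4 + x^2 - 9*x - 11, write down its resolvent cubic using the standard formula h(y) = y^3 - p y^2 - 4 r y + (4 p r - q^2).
h(y) = y^3 - y^2 + 44*y - 125

Identify coefficients: p = 1, q = -9, r = -11.
Plug into h(y) = y^3 - p y^2 - 4 r y + (4 p r - q^2):
  h(y) = y^3 - (1) y^2 - 4*(-11) y + (4*(1)*(-11) - (-9)^2)
       = y^3 + (-1) y^2 + (44) y + (-125).
Simplifying: h(y) = y^3 - y^2 + 44*y - 125.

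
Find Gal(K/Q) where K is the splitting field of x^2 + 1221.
Gal(K/Q) = Z/2Z (cyclic of order 2)

x^2 + 1221 is irreducible over Q since -1221 is not a rational square. The splitting field Q(sqrt(-1221)) has degree 2 over Q, and its unique nontrivial automorphism is sqrt(-1221) ↦ -sqrt(-1221). Hence Gal(Q(sqrt(-1221))/Q) = Z/2Z.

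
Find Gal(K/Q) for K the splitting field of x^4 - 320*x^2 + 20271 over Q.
Gal(K/Q) = V_4 (Klein four-group, Z/2Z × Z/2Z)

f factors as (x^2 - 87)(x^2 - 233), so the splitting field is K = Q(sqrt(87), sqrt(233)). The elements 87, 233, 20271 are all non-squares in Q, so sqrt(87) and sqrt(233) generate independent quadratic extensions. Thus [K:Q] = 4 and Gal(K/Q) is generated by the two order-2 automorphisms sqrt(87) ↦ -sqrt(87) and sqrt(233) ↦ -sqrt(233), giving V_4.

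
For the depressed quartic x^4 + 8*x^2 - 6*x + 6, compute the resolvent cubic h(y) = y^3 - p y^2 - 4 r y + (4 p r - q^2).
h(y) = y^3 - 8*y^2 - 24*y + 156

Identify coefficients: p = 8, q = -6, r = 6.
Plug into h(y) = y^3 - p y^2 - 4 r y + (4 p r - q^2):
  h(y) = y^3 - (8) y^2 - 4*(6) y + (4*(8)*(6) - (-6)^2)
       = y^3 + (-8) y^2 + (-24) y + (156).
Simplifying: h(y) = y^3 - 8*y^2 - 24*y + 156.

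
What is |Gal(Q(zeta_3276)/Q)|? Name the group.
|Gal(Q(zeta_3276)/Q)| = phi(3276) = 864; group ≅ (Z/3276Z)^* ≅ Z/2Z × Z/6Z × Z/6Z × Z/12Z

The n-th cyclotomic polynomial Φ_3276(x) is the minimal polynomial of zeta_3276 over Q and has degree phi(3276) = 864. So Q(zeta_3276) is a degree-864 Galois extension with Galois group (Z/3276Z)^*. By CRT, (Z/3276Z)^* ≅ (Z/4Z)^* × (Z/9Z)^* × (Z/7Z)^* × (Z/13Z)^*. Each prime-power unit group is (Z/4Z)^* ≅ Z/2Z; (Z/9Z)^* ≅ Z/6Z; (Z/7Z)^* ≅ Z/6Z; (Z/13Z)^* ≅ Z/12Z. Hence Gal(Q(zeta_3276)/Q) ≅ Z/2Z × Z/6Z × Z/6Z × Z/12Z.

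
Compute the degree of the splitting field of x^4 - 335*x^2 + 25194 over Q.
[K:Q] = 4

f factors as (x^2 - 221)(x^2 - 114); the splitting field is K = Q(sqrt(221), sqrt(114)). Since 221, 114, and 25194 are all non-squares in Q, the three subfields Q(sqrt(221)), Q(sqrt(114)), Q(sqrt(25194)) are distinct degree-2 extensions, so [K:Q] = 4 (Klein four Galois group).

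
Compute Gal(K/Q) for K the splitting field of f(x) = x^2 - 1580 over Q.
Gal(K/Q) = Z/2Z (cyclic of order 2)

x^2 - 1580 is irreducible over Q since 1580 is not a rational square. The splitting field Q(sqrt(1580)) has degree 2 over Q, and its unique nontrivial automorphism is sqrt(1580) ↦ -sqrt(1580). Hence Gal(Q(sqrt(1580))/Q) = Z/2Z.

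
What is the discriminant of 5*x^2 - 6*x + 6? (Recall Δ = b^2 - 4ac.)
Δ = -84

For a quadratic a x^2 + b x + c the discriminant is Δ = b^2 - 4ac = (-6)^2 - 4*(5)*(6) = 36 - (120) = -84.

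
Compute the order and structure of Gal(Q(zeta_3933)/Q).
|Gal(Q(zeta_3933)/Q)| = phi(3933) = 2376; group ≅ (Z/3933Z)^* ≅ Z/6Z × Z/18Z × Z/22Z

The n-th cyclotomic polynomial Φ_3933(x) is the minimal polynomial of zeta_3933 over Q and has degree phi(3933) = 2376. So Q(zeta_3933) is a degree-2376 Galois extension with Galois group (Z/3933Z)^*. By CRT, (Z/3933Z)^* ≅ (Z/9Z)^* × (Z/19Z)^* × (Z/23Z)^*. Each prime-power unit group is (Z/9Z)^* ≅ Z/6Z; (Z/19Z)^* ≅ Z/18Z; (Z/23Z)^* ≅ Z/22Z. Hence Gal(Q(zeta_3933)/Q) ≅ Z/6Z × Z/18Z × Z/22Z.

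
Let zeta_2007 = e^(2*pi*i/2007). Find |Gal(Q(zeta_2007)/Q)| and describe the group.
|Gal(Q(zeta_2007)/Q)| = phi(2007) = 1332; group ≅ (Z/2007Z)^* ≅ Z/6Z × Z/222Z

The n-th cyclotomic polynomial Φ_2007(x) is the minimal polynomial of zeta_2007 over Q and has degree phi(2007) = 1332. So Q(zeta_2007) is a degree-1332 Galois extension with Galois group (Z/2007Z)^*. By CRT, (Z/2007Z)^* ≅ (Z/9Z)^* × (Z/223Z)^*. Each prime-power unit group is (Z/9Z)^* ≅ Z/6Z; (Z/223Z)^* ≅ Z/222Z. Hence Gal(Q(zeta_2007)/Q) ≅ Z/6Z × Z/222Z.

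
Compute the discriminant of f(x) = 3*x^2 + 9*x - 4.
Δ = 129

For a quadratic a x^2 + b x + c the discriminant is Δ = b^2 - 4ac = (9)^2 - 4*(3)*(-4) = 81 - (-48) = 129.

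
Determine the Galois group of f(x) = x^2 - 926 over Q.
Gal(K/Q) = Z/2Z (cyclic of order 2)

x^2 - 926 is irreducible over Q since 926 is not a rational square. The splitting field Q(sqrt(926)) has degree 2 over Q, and its unique nontrivial automorphism is sqrt(926) ↦ -sqrt(926). Hence Gal(Q(sqrt(926))/Q) = Z/2Z.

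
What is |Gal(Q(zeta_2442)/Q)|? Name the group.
|Gal(Q(zeta_2442)/Q)| = phi(2442) = 720; group ≅ (Z/2442Z)^* ≅ Z/2Z × Z/10Z × Z/36Z

The n-th cyclotomic polynomial Φ_2442(x) is the minimal polynomial of zeta_2442 over Q and has degree phi(2442) = 720. So Q(zeta_2442) is a degree-720 Galois extension with Galois group (Z/2442Z)^*. By CRT, (Z/2442Z)^* ≅ (Z/2Z)^* × (Z/3Z)^* × (Z/11Z)^* × (Z/37Z)^*. Each prime-power unit group is (Z/2Z)^* ≅ trivial group (order 1); (Z/3Z)^* ≅ Z/2Z; (Z/11Z)^* ≅ Z/10Z; (Z/37Z)^* ≅ Z/36Z. Hence Gal(Q(zeta_2442)/Q) ≅ Z/2Z × Z/10Z × Z/36Z.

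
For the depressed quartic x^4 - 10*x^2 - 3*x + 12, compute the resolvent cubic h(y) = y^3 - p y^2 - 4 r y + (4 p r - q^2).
h(y) = y^3 + 10*y^2 - 48*y - 489

Identify coefficients: p = -10, q = -3, r = 12.
Plug into h(y) = y^3 - p y^2 - 4 r y + (4 p r - q^2):
  h(y) = y^3 - (-10) y^2 - 4*(12) y + (4*(-10)*(12) - (-3)^2)
       = y^3 + (10) y^2 + (-48) y + (-489).
Simplifying: h(y) = y^3 + 10*y^2 - 48*y - 489.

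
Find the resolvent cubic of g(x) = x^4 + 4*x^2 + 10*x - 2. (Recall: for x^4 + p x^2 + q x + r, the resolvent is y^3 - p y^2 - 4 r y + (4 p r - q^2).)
h(y) = y^3 - 4*y^2 + 8*y - 132

Identify coefficients: p = 4, q = 10, r = -2.
Plug into h(y) = y^3 - p y^2 - 4 r y + (4 p r - q^2):
  h(y) = y^3 - (4) y^2 - 4*(-2) y + (4*(4)*(-2) - (10)^2)
       = y^3 + (-4) y^2 + (8) y + (-132).
Simplifying: h(y) = y^3 - 4*y^2 + 8*y - 132.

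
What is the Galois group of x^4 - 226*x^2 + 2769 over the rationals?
Gal(K/Q) = V_4 (Klein four-group, Z/2Z × Z/2Z)

f factors as (x^2 - 13)(x^2 - 213), so the splitting field is K = Q(sqrt(13), sqrt(213)). The elements 13, 213, 2769 are all non-squares in Q, so sqrt(13) and sqrt(213) generate independent quadratic extensions. Thus [K:Q] = 4 and Gal(K/Q) is generated by the two order-2 automorphisms sqrt(13) ↦ -sqrt(13) and sqrt(213) ↦ -sqrt(213), giving V_4.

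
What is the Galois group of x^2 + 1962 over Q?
Gal(K/Q) = Z/2Z (cyclic of order 2)

x^2 + 1962 is irreducible over Q since -1962 is not a rational square. The splitting field Q(sqrt(-1962)) has degree 2 over Q, and its unique nontrivial automorphism is sqrt(-1962) ↦ -sqrt(-1962). Hence Gal(Q(sqrt(-1962))/Q) = Z/2Z.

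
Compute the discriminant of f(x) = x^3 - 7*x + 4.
Δ = 940

For a depressed cubic x^3 + p x + q the discriminant is Δ = -4 p^3 - 27 q^2 = -4*(-7)^3 - 27*(4)^2 = 1372 - 432 = 940.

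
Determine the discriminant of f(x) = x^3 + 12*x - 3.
Δ = -7155

For a depressed cubic x^3 + p x + q the discriminant is Δ = -4 p^3 - 27 q^2 = -4*(12)^3 - 27*(-3)^2 = -6912 - 243 = -7155.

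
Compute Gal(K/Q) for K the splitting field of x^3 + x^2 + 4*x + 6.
Gal(K/Q) = S_3 (symmetric group of order 6)

Compute the discriminant of x^3 + (1)*x^2 + (4)*x + (6): Δ = -804. Since Δ is not a rational square, the Galois group is not contained in A_3; it must be the full S_3 (irreducibility of the cubic rules out anything smaller).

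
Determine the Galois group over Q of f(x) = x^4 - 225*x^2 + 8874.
Gal(K/Q) = V_4 (Klein four-group, Z/2Z × Z/2Z)

f factors as (x^2 - 174)(x^2 - 51), so the splitting field is K = Q(sqrt(174), sqrt(51)). The elements 174, 51, 8874 are all non-squares in Q, so sqrt(174) and sqrt(51) generate independent quadratic extensions. Thus [K:Q] = 4 and Gal(K/Q) is generated by the two order-2 automorphisms sqrt(174) ↦ -sqrt(174) and sqrt(51) ↦ -sqrt(51), giving V_4.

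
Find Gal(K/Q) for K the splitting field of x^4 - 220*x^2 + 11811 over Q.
Gal(K/Q) = V_4 (Klein four-group, Z/2Z × Z/2Z)

f factors as (x^2 - 127)(x^2 - 93), so the splitting field is K = Q(sqrt(127), sqrt(93)). The elements 127, 93, 11811 are all non-squares in Q, so sqrt(127) and sqrt(93) generate independent quadratic extensions. Thus [K:Q] = 4 and Gal(K/Q) is generated by the two order-2 automorphisms sqrt(127) ↦ -sqrt(127) and sqrt(93) ↦ -sqrt(93), giving V_4.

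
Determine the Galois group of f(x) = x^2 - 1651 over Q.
Gal(K/Q) = Z/2Z (cyclic of order 2)

x^2 - 1651 is irreducible over Q since 1651 is not a rational square. The splitting field Q(sqrt(1651)) has degree 2 over Q, and its unique nontrivial automorphism is sqrt(1651) ↦ -sqrt(1651). Hence Gal(Q(sqrt(1651))/Q) = Z/2Z.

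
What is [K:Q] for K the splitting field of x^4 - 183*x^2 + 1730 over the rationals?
[K:Q] = 4

f factors as (x^2 - 10)(x^2 - 173); the splitting field is K = Q(sqrt(10), sqrt(173)). Since 10, 173, and 1730 are all non-squares in Q, the three subfields Q(sqrt(10)), Q(sqrt(173)), Q(sqrt(1730)) are distinct degree-2 extensions, so [K:Q] = 4 (Klein four Galois group).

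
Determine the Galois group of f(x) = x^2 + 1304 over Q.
Gal(K/Q) = Z/2Z (cyclic of order 2)

x^2 + 1304 is irreducible over Q since -1304 is not a rational square. The splitting field Q(sqrt(-1304)) has degree 2 over Q, and its unique nontrivial automorphism is sqrt(-1304) ↦ -sqrt(-1304). Hence Gal(Q(sqrt(-1304))/Q) = Z/2Z.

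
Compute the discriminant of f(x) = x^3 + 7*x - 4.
Δ = -1804

For a depressed cubic x^3 + p x + q the discriminant is Δ = -4 p^3 - 27 q^2 = -4*(7)^3 - 27*(-4)^2 = -1372 - 432 = -1804.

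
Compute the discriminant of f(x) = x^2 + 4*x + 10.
Δ = -24

For a quadratic a x^2 + b x + c the discriminant is Δ = b^2 - 4ac = (4)^2 - 4*(1)*(10) = 16 - (40) = -24.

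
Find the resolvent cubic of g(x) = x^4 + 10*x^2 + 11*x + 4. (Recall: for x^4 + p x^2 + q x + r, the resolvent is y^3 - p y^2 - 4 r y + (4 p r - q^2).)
h(y) = y^3 - 10*y^2 - 16*y + 39

Identify coefficients: p = 10, q = 11, r = 4.
Plug into h(y) = y^3 - p y^2 - 4 r y + (4 p r - q^2):
  h(y) = y^3 - (10) y^2 - 4*(4) y + (4*(10)*(4) - (11)^2)
       = y^3 + (-10) y^2 + (-16) y + (39).
Simplifying: h(y) = y^3 - 10*y^2 - 16*y + 39.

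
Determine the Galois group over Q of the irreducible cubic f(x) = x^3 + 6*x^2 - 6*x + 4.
Gal(K/Q) = S_3 (symmetric group of order 6)

Compute the discriminant of x^3 + (6)*x^2 + (-6)*x + (4): Δ = -4320. Since Δ is not a rational square, the Galois group is not contained in A_3; it must be the full S_3 (irreducibility of the cubic rules out anything smaller).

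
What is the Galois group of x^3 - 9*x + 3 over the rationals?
Gal(K/Q) = S_3 (symmetric group of order 6)

Compute the discriminant of x^3 + (0)*x^2 + (-9)*x + (3): Δ = 2673. Since Δ is not a rational square, the Galois group is not contained in A_3; it must be the full S_3 (irreducibility of the cubic rules out anything smaller).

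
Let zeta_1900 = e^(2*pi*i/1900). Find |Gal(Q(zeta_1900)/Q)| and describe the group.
|Gal(Q(zeta_1900)/Q)| = phi(1900) = 720; group ≅ (Z/1900Z)^* ≅ Z/2Z × Z/18Z × Z/20Z

The n-th cyclotomic polynomial Φ_1900(x) is the minimal polynomial of zeta_1900 over Q and has degree phi(1900) = 720. So Q(zeta_1900) is a degree-720 Galois extension with Galois group (Z/1900Z)^*. By CRT, (Z/1900Z)^* ≅ (Z/4Z)^* × (Z/25Z)^* × (Z/19Z)^*. Each prime-power unit group is (Z/4Z)^* ≅ Z/2Z; (Z/25Z)^* ≅ Z/20Z; (Z/19Z)^* ≅ Z/18Z. Hence Gal(Q(zeta_1900)/Q) ≅ Z/2Z × Z/18Z × Z/20Z.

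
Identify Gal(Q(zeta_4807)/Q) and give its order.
|Gal(Q(zeta_4807)/Q)| = phi(4807) = 3960; group ≅ (Z/4807Z)^* ≅ Z/10Z × Z/18Z × Z/22Z

The n-th cyclotomic polynomial Φ_4807(x) is the minimal polynomial of zeta_4807 over Q and has degree phi(4807) = 3960. So Q(zeta_4807) is a degree-3960 Galois extension with Galois group (Z/4807Z)^*. By CRT, (Z/4807Z)^* ≅ (Z/11Z)^* × (Z/19Z)^* × (Z/23Z)^*. Each prime-power unit group is (Z/11Z)^* ≅ Z/10Z; (Z/19Z)^* ≅ Z/18Z; (Z/23Z)^* ≅ Z/22Z. Hence Gal(Q(zeta_4807)/Q) ≅ Z/10Z × Z/18Z × Z/22Z.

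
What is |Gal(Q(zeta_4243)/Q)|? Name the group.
|Gal(Q(zeta_4243)/Q)| = phi(4243) = 4242; group ≅ (Z/4243Z)^* ≅ Z/4242Z

The n-th cyclotomic polynomial Φ_4243(x) is the minimal polynomial of zeta_4243 over Q and has degree phi(4243) = 4242. So Q(zeta_4243) is a degree-4242 Galois extension with Galois group (Z/4243Z)^*. (Z/4243Z)^* is cyclic since 4243 is an odd prime power (or 4). Hence Gal(Q(zeta_4243)/Q) ≅ Z/4242Z.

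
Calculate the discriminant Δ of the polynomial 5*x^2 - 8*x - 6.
Δ = 184

For a quadratic a x^2 + b x + c the discriminant is Δ = b^2 - 4ac = (-8)^2 - 4*(5)*(-6) = 64 - (-120) = 184.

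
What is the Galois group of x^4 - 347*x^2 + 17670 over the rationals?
Gal(K/Q) = V_4 (Klein four-group, Z/2Z × Z/2Z)

f factors as (x^2 - 62)(x^2 - 285), so the splitting field is K = Q(sqrt(62), sqrt(285)). The elements 62, 285, 17670 are all non-squares in Q, so sqrt(62) and sqrt(285) generate independent quadratic extensions. Thus [K:Q] = 4 and Gal(K/Q) is generated by the two order-2 automorphisms sqrt(62) ↦ -sqrt(62) and sqrt(285) ↦ -sqrt(285), giving V_4.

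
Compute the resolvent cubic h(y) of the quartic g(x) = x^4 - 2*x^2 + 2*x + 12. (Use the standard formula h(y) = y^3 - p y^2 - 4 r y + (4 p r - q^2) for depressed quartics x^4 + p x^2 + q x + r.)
h(y) = y^3 + 2*y^2 - 48*y - 100

Identify coefficients: p = -2, q = 2, r = 12.
Plug into h(y) = y^3 - p y^2 - 4 r y + (4 p r - q^2):
  h(y) = y^3 - (-2) y^2 - 4*(12) y + (4*(-2)*(12) - (2)^2)
       = y^3 + (2) y^2 + (-48) y + (-100).
Simplifying: h(y) = y^3 + 2*y^2 - 48*y - 100.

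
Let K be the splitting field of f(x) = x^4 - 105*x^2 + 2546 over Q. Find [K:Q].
[K:Q] = 4

f factors as (x^2 - 67)(x^2 - 38); the splitting field is K = Q(sqrt(67), sqrt(38)). Since 67, 38, and 2546 are all non-squares in Q, the three subfields Q(sqrt(67)), Q(sqrt(38)), Q(sqrt(2546)) are distinct degree-2 extensions, so [K:Q] = 4 (Klein four Galois group).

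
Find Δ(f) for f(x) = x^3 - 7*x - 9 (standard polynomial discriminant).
Δ = -815

For a depressed cubic x^3 + p x + q the discriminant is Δ = -4 p^3 - 27 q^2 = -4*(-7)^3 - 27*(-9)^2 = 1372 - 2187 = -815.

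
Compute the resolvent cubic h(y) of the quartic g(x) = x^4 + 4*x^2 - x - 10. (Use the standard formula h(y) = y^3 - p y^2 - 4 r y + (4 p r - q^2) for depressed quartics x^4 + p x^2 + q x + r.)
h(y) = y^3 - 4*y^2 + 40*y - 161

Identify coefficients: p = 4, q = -1, r = -10.
Plug into h(y) = y^3 - p y^2 - 4 r y + (4 p r - q^2):
  h(y) = y^3 - (4) y^2 - 4*(-10) y + (4*(4)*(-10) - (-1)^2)
       = y^3 + (-4) y^2 + (40) y + (-161).
Simplifying: h(y) = y^3 - 4*y^2 + 40*y - 161.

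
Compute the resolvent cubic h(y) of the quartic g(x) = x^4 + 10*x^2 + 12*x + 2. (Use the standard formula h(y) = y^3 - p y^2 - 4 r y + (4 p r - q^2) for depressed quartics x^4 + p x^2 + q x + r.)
h(y) = y^3 - 10*y^2 - 8*y - 64

Identify coefficients: p = 10, q = 12, r = 2.
Plug into h(y) = y^3 - p y^2 - 4 r y + (4 p r - q^2):
  h(y) = y^3 - (10) y^2 - 4*(2) y + (4*(10)*(2) - (12)^2)
       = y^3 + (-10) y^2 + (-8) y + (-64).
Simplifying: h(y) = y^3 - 10*y^2 - 8*y - 64.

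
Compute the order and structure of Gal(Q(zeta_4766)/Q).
|Gal(Q(zeta_4766)/Q)| = phi(4766) = 2382; group ≅ (Z/4766Z)^* ≅ Z/2382Z

The n-th cyclotomic polynomial Φ_4766(x) is the minimal polynomial of zeta_4766 over Q and has degree phi(4766) = 2382. So Q(zeta_4766) is a degree-2382 Galois extension with Galois group (Z/4766Z)^*. By CRT, (Z/4766Z)^* ≅ (Z/2Z)^* × (Z/2383Z)^*. Each prime-power unit group is (Z/2Z)^* ≅ trivial group (order 1); (Z/2383Z)^* ≅ Z/2382Z. Hence Gal(Q(zeta_4766)/Q) ≅ Z/2382Z.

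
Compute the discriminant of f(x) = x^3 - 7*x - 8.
Δ = -356

For a depressed cubic x^3 + p x + q the discriminant is Δ = -4 p^3 - 27 q^2 = -4*(-7)^3 - 27*(-8)^2 = 1372 - 1728 = -356.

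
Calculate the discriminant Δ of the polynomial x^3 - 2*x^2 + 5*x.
Δ = -400

For x^3 + a x^2 + b x + c the discriminant is Δ = 18 a b c - 4 a^3 c + a^2 b^2 - 4 b^3 - 27 c^2.
Plug a = -2, b = 5, c = 0:
  18*(-2)*(5)*(0) - 4*(-2)^3*(0) + (-2)^2*(5)^2 - 4*(5)^3 - 27*(0)^2
  = 0 + (0) + 100 + (-500) + (0)
  = -400.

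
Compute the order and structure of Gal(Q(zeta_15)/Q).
|Gal(Q(zeta_15)/Q)| = phi(15) = 8; group ≅ (Z/15Z)^* ≅ Z/2Z × Z/4Z

The n-th cyclotomic polynomial Φ_15(x) is the minimal polynomial of zeta_15 over Q and has degree phi(15) = 8. So Q(zeta_15) is a degree-8 Galois extension with Galois group (Z/15Z)^*. By CRT, (Z/15Z)^* ≅ (Z/3Z)^* × (Z/5Z)^*. Each prime-power unit group is (Z/3Z)^* ≅ Z/2Z; (Z/5Z)^* ≅ Z/4Z. Hence Gal(Q(zeta_15)/Q) ≅ Z/2Z × Z/4Z.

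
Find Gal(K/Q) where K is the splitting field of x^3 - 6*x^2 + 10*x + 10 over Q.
Gal(K/Q) = S_3 (symmetric group of order 6)

Compute the discriminant of x^3 + (-6)*x^2 + (10)*x + (10): Δ = -5260. Since Δ is not a rational square, the Galois group is not contained in A_3; it must be the full S_3 (irreducibility of the cubic rules out anything smaller).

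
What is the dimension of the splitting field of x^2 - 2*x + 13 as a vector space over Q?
[K:Q] = 2

The discriminant of x^2 + (-2)*x + (13) is b^2 - 4c = 4 - (52) = -48. Since -48 is not a perfect square in Q, the polynomial is irreducible over Q. Its two roots generate a degree-2 extension, so [K:Q] = 2.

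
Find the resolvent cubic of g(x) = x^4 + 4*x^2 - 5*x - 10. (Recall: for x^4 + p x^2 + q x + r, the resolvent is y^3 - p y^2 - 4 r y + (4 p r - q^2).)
h(y) = y^3 - 4*y^2 + 40*y - 185

Identify coefficients: p = 4, q = -5, r = -10.
Plug into h(y) = y^3 - p y^2 - 4 r y + (4 p r - q^2):
  h(y) = y^3 - (4) y^2 - 4*(-10) y + (4*(4)*(-10) - (-5)^2)
       = y^3 + (-4) y^2 + (40) y + (-185).
Simplifying: h(y) = y^3 - 4*y^2 + 40*y - 185.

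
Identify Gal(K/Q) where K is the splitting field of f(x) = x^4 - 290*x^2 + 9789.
Gal(K/Q) = V_4 (Klein four-group, Z/2Z × Z/2Z)

f factors as (x^2 - 39)(x^2 - 251), so the splitting field is K = Q(sqrt(39), sqrt(251)). The elements 39, 251, 9789 are all non-squares in Q, so sqrt(39) and sqrt(251) generate independent quadratic extensions. Thus [K:Q] = 4 and Gal(K/Q) is generated by the two order-2 automorphisms sqrt(39) ↦ -sqrt(39) and sqrt(251) ↦ -sqrt(251), giving V_4.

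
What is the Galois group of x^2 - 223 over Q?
Gal(K/Q) = Z/2Z (cyclic of order 2)

x^2 - 223 is irreducible over Q since 223 is not a rational square. The splitting field Q(sqrt(223)) has degree 2 over Q, and its unique nontrivial automorphism is sqrt(223) ↦ -sqrt(223). Hence Gal(Q(sqrt(223))/Q) = Z/2Z.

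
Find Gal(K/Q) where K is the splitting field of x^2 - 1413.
Gal(K/Q) = Z/2Z (cyclic of order 2)

x^2 - 1413 is irreducible over Q since 1413 is not a rational square. The splitting field Q(sqrt(1413)) has degree 2 over Q, and its unique nontrivial automorphism is sqrt(1413) ↦ -sqrt(1413). Hence Gal(Q(sqrt(1413))/Q) = Z/2Z.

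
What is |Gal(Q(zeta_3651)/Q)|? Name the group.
|Gal(Q(zeta_3651)/Q)| = phi(3651) = 2432; group ≅ (Z/3651Z)^* ≅ Z/2Z × Z/1216Z

The n-th cyclotomic polynomial Φ_3651(x) is the minimal polynomial of zeta_3651 over Q and has degree phi(3651) = 2432. So Q(zeta_3651) is a degree-2432 Galois extension with Galois group (Z/3651Z)^*. By CRT, (Z/3651Z)^* ≅ (Z/3Z)^* × (Z/1217Z)^*. Each prime-power unit group is (Z/3Z)^* ≅ Z/2Z; (Z/1217Z)^* ≅ Z/1216Z. Hence Gal(Q(zeta_3651)/Q) ≅ Z/2Z × Z/1216Z.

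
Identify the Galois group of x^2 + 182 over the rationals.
Gal(K/Q) = Z/2Z (cyclic of order 2)

x^2 + 182 is irreducible over Q since -182 is not a rational square. The splitting field Q(sqrt(-182)) has degree 2 over Q, and its unique nontrivial automorphism is sqrt(-182) ↦ -sqrt(-182). Hence Gal(Q(sqrt(-182))/Q) = Z/2Z.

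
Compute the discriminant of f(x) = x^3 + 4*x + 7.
Δ = -1579

For a depressed cubic x^3 + p x + q the discriminant is Δ = -4 p^3 - 27 q^2 = -4*(4)^3 - 27*(7)^2 = -256 - 1323 = -1579.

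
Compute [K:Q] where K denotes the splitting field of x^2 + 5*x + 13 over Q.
[K:Q] = 2

The discriminant of x^2 + (5)*x + (13) is b^2 - 4c = 25 - (52) = -27. Since -27 is not a perfect square in Q, the polynomial is irreducible over Q. Its two roots generate a degree-2 extension, so [K:Q] = 2.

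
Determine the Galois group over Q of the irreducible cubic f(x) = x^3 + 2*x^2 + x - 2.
Gal(K/Q) = S_3 (symmetric group of order 6)

Compute the discriminant of x^3 + (2)*x^2 + (1)*x + (-2): Δ = -116. Since Δ is not a rational square, the Galois group is not contained in A_3; it must be the full S_3 (irreducibility of the cubic rules out anything smaller).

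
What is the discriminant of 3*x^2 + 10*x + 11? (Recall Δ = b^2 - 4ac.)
Δ = -32

For a quadratic a x^2 + b x + c the discriminant is Δ = b^2 - 4ac = (10)^2 - 4*(3)*(11) = 100 - (132) = -32.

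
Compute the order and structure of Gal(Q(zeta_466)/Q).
|Gal(Q(zeta_466)/Q)| = phi(466) = 232; group ≅ (Z/466Z)^* ≅ Z/232Z

The n-th cyclotomic polynomial Φ_466(x) is the minimal polynomial of zeta_466 over Q and has degree phi(466) = 232. So Q(zeta_466) is a degree-232 Galois extension with Galois group (Z/466Z)^*. By CRT, (Z/466Z)^* ≅ (Z/2Z)^* × (Z/233Z)^*. Each prime-power unit group is (Z/2Z)^* ≅ trivial group (order 1); (Z/233Z)^* ≅ Z/232Z. Hence Gal(Q(zeta_466)/Q) ≅ Z/232Z.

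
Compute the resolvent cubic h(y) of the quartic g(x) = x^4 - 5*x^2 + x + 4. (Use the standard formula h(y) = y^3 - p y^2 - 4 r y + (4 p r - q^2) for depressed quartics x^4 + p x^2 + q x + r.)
h(y) = y^3 + 5*y^2 - 16*y - 81

Identify coefficients: p = -5, q = 1, r = 4.
Plug into h(y) = y^3 - p y^2 - 4 r y + (4 p r - q^2):
  h(y) = y^3 - (-5) y^2 - 4*(4) y + (4*(-5)*(4) - (1)^2)
       = y^3 + (5) y^2 + (-16) y + (-81).
Simplifying: h(y) = y^3 + 5*y^2 - 16*y - 81.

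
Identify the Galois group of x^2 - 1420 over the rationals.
Gal(K/Q) = Z/2Z (cyclic of order 2)

x^2 - 1420 is irreducible over Q since 1420 is not a rational square. The splitting field Q(sqrt(1420)) has degree 2 over Q, and its unique nontrivial automorphism is sqrt(1420) ↦ -sqrt(1420). Hence Gal(Q(sqrt(1420))/Q) = Z/2Z.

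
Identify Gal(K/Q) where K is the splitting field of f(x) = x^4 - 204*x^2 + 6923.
Gal(K/Q) = V_4 (Klein four-group, Z/2Z × Z/2Z)

f factors as (x^2 - 43)(x^2 - 161), so the splitting field is K = Q(sqrt(43), sqrt(161)). The elements 43, 161, 6923 are all non-squares in Q, so sqrt(43) and sqrt(161) generate independent quadratic extensions. Thus [K:Q] = 4 and Gal(K/Q) is generated by the two order-2 automorphisms sqrt(43) ↦ -sqrt(43) and sqrt(161) ↦ -sqrt(161), giving V_4.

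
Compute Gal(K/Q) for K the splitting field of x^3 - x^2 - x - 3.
Gal(K/Q) = S_3 (symmetric group of order 6)

Compute the discriminant of x^3 + (-1)*x^2 + (-1)*x + (-3): Δ = -304. Since Δ is not a rational square, the Galois group is not contained in A_3; it must be the full S_3 (irreducibility of the cubic rules out anything smaller).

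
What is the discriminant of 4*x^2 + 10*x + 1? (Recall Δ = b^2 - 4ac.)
Δ = 84

For a quadratic a x^2 + b x + c the discriminant is Δ = b^2 - 4ac = (10)^2 - 4*(4)*(1) = 100 - (16) = 84.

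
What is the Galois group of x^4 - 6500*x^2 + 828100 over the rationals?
Gal(K/Q) = Z/2Z (cyclic of order 2)

f factors as (x^2 - 130)(x^2 - 6370), so the splitting field is K = Q(sqrt(130), sqrt(6370)). The squarefree part of 130 is 130 and the squarefree part of 6370 is also 130, so sqrt(130) and sqrt(6370) are both rational multiples of sqrt(130). Hence Q(sqrt(130)) = Q(sqrt(6370)) = Q(sqrt(130)), and the splitting field collapses to a single degree-2 extension with Galois group Z/2Z.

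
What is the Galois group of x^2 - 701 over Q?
Gal(K/Q) = Z/2Z (cyclic of order 2)

x^2 - 701 is irreducible over Q since 701 is not a rational square. The splitting field Q(sqrt(701)) has degree 2 over Q, and its unique nontrivial automorphism is sqrt(701) ↦ -sqrt(701). Hence Gal(Q(sqrt(701))/Q) = Z/2Z.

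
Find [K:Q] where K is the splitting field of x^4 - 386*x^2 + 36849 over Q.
[K:Q] = 4

f factors as (x^2 - 173)(x^2 - 213); the splitting field is K = Q(sqrt(173), sqrt(213)). Since 173, 213, and 36849 are all non-squares in Q, the three subfields Q(sqrt(173)), Q(sqrt(213)), Q(sqrt(36849)) are distinct degree-2 extensions, so [K:Q] = 4 (Klein four Galois group).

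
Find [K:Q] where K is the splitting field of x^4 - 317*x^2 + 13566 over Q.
[K:Q] = 4

f factors as (x^2 - 266)(x^2 - 51); the splitting field is K = Q(sqrt(266), sqrt(51)). Since 266, 51, and 13566 are all non-squares in Q, the three subfields Q(sqrt(266)), Q(sqrt(51)), Q(sqrt(13566)) are distinct degree-2 extensions, so [K:Q] = 4 (Klein four Galois group).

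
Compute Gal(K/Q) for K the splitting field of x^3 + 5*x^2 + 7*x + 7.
Gal(K/Q) = S_3 (symmetric group of order 6)

Compute the discriminant of x^3 + (5)*x^2 + (7)*x + (7): Δ = -560. Since Δ is not a rational square, the Galois group is not contained in A_3; it must be the full S_3 (irreducibility of the cubic rules out anything smaller).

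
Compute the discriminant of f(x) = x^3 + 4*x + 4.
Δ = -688

For a depressed cubic x^3 + p x + q the discriminant is Δ = -4 p^3 - 27 q^2 = -4*(4)^3 - 27*(4)^2 = -256 - 432 = -688.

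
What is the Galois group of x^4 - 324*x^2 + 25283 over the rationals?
Gal(K/Q) = V_4 (Klein four-group, Z/2Z × Z/2Z)

f factors as (x^2 - 131)(x^2 - 193), so the splitting field is K = Q(sqrt(131), sqrt(193)). The elements 131, 193, 25283 are all non-squares in Q, so sqrt(131) and sqrt(193) generate independent quadratic extensions. Thus [K:Q] = 4 and Gal(K/Q) is generated by the two order-2 automorphisms sqrt(131) ↦ -sqrt(131) and sqrt(193) ↦ -sqrt(193), giving V_4.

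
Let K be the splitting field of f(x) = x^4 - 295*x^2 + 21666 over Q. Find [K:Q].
[K:Q] = 4

f factors as (x^2 - 157)(x^2 - 138); the splitting field is K = Q(sqrt(157), sqrt(138)). Since 157, 138, and 21666 are all non-squares in Q, the three subfields Q(sqrt(157)), Q(sqrt(138)), Q(sqrt(21666)) are distinct degree-2 extensions, so [K:Q] = 4 (Klein four Galois group).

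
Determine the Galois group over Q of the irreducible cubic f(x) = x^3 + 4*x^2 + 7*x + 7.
Gal(K/Q) = S_3 (symmetric group of order 6)

Compute the discriminant of x^3 + (4)*x^2 + (7)*x + (7): Δ = -175. Since Δ is not a rational square, the Galois group is not contained in A_3; it must be the full S_3 (irreducibility of the cubic rules out anything smaller).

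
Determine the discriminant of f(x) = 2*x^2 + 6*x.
Δ = 36

For a quadratic a x^2 + b x + c the discriminant is Δ = b^2 - 4ac = (6)^2 - 4*(2)*(0) = 36 - (0) = 36.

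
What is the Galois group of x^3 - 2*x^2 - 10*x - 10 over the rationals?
Gal(K/Q) = S_3 (symmetric group of order 6)

Compute the discriminant of x^3 + (-2)*x^2 + (-10)*x + (-10): Δ = -2220. Since Δ is not a rational square, the Galois group is not contained in A_3; it must be the full S_3 (irreducibility of the cubic rules out anything smaller).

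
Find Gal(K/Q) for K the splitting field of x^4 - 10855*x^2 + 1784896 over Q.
Gal(K/Q) = Z/2Z (cyclic of order 2)

f factors as (x^2 - 167)(x^2 - 10688), so the splitting field is K = Q(sqrt(167), sqrt(10688)). The squarefree part of 167 is 167 and the squarefree part of 10688 is also 167, so sqrt(167) and sqrt(10688) are both rational multiples of sqrt(167). Hence Q(sqrt(167)) = Q(sqrt(10688)) = Q(sqrt(167)), and the splitting field collapses to a single degree-2 extension with Galois group Z/2Z.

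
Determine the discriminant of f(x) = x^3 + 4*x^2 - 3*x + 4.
Δ = -2068

For x^3 + a x^2 + b x + c the discriminant is Δ = 18 a b c - 4 a^3 c + a^2 b^2 - 4 b^3 - 27 c^2.
Plug a = 4, b = -3, c = 4:
  18*(4)*(-3)*(4) - 4*(4)^3*(4) + (4)^2*(-3)^2 - 4*(-3)^3 - 27*(4)^2
  = -864 + (-1024) + 144 + (108) + (-432)
  = -2068.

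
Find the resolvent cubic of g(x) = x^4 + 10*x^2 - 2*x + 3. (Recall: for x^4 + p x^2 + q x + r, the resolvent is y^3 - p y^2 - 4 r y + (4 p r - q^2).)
h(y) = y^3 - 10*y^2 - 12*y + 116

Identify coefficients: p = 10, q = -2, r = 3.
Plug into h(y) = y^3 - p y^2 - 4 r y + (4 p r - q^2):
  h(y) = y^3 - (10) y^2 - 4*(3) y + (4*(10)*(3) - (-2)^2)
       = y^3 + (-10) y^2 + (-12) y + (116).
Simplifying: h(y) = y^3 - 10*y^2 - 12*y + 116.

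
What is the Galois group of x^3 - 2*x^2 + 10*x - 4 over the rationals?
Gal(K/Q) = S_3 (symmetric group of order 6)

Compute the discriminant of x^3 + (-2)*x^2 + (10)*x + (-4): Δ = -2720. Since Δ is not a rational square, the Galois group is not contained in A_3; it must be the full S_3 (irreducibility of the cubic rules out anything smaller).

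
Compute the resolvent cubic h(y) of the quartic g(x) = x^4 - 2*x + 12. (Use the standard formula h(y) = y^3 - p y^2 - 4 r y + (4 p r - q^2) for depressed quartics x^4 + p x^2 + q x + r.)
h(y) = y^3 - 48*y - 4

Identify coefficients: p = 0, q = -2, r = 12.
Plug into h(y) = y^3 - p y^2 - 4 r y + (4 p r - q^2):
  h(y) = y^3 - (0) y^2 - 4*(12) y + (4*(0)*(12) - (-2)^2)
       = y^3 + (0) y^2 + (-48) y + (-4).
Simplifying: h(y) = y^3 - 48*y - 4.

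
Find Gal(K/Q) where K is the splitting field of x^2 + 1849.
Gal(K/Q) = Z/2Z (cyclic of order 2)

x^2 + 1849 is irreducible over Q since -1849 is not a rational square. The splitting field Q(sqrt(-1849)) has degree 2 over Q, and its unique nontrivial automorphism is sqrt(-1849) ↦ -sqrt(-1849). Hence Gal(Q(sqrt(-1849))/Q) = Z/2Z.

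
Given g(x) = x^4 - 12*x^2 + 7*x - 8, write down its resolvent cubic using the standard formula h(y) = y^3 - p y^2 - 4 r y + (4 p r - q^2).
h(y) = y^3 + 12*y^2 + 32*y + 335

Identify coefficients: p = -12, q = 7, r = -8.
Plug into h(y) = y^3 - p y^2 - 4 r y + (4 p r - q^2):
  h(y) = y^3 - (-12) y^2 - 4*(-8) y + (4*(-12)*(-8) - (7)^2)
       = y^3 + (12) y^2 + (32) y + (335).
Simplifying: h(y) = y^3 + 12*y^2 + 32*y + 335.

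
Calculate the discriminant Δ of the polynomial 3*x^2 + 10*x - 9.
Δ = 208

For a quadratic a x^2 + b x + c the discriminant is Δ = b^2 - 4ac = (10)^2 - 4*(3)*(-9) = 100 - (-108) = 208.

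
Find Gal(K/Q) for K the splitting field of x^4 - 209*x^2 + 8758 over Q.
Gal(K/Q) = V_4 (Klein four-group, Z/2Z × Z/2Z)

f factors as (x^2 - 151)(x^2 - 58), so the splitting field is K = Q(sqrt(151), sqrt(58)). The elements 151, 58, 8758 are all non-squares in Q, so sqrt(151) and sqrt(58) generate independent quadratic extensions. Thus [K:Q] = 4 and Gal(K/Q) is generated by the two order-2 automorphisms sqrt(151) ↦ -sqrt(151) and sqrt(58) ↦ -sqrt(58), giving V_4.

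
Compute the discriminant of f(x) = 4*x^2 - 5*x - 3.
Δ = 73

For a quadratic a x^2 + b x + c the discriminant is Δ = b^2 - 4ac = (-5)^2 - 4*(4)*(-3) = 25 - (-48) = 73.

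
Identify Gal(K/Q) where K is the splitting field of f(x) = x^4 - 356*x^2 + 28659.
Gal(K/Q) = V_4 (Klein four-group, Z/2Z × Z/2Z)

f factors as (x^2 - 123)(x^2 - 233), so the splitting field is K = Q(sqrt(123), sqrt(233)). The elements 123, 233, 28659 are all non-squares in Q, so sqrt(123) and sqrt(233) generate independent quadratic extensions. Thus [K:Q] = 4 and Gal(K/Q) is generated by the two order-2 automorphisms sqrt(123) ↦ -sqrt(123) and sqrt(233) ↦ -sqrt(233), giving V_4.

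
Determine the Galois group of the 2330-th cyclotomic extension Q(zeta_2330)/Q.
|Gal(Q(zeta_2330)/Q)| = phi(2330) = 928; group ≅ (Z/2330Z)^* ≅ Z/4Z × Z/232Z

The n-th cyclotomic polynomial Φ_2330(x) is the minimal polynomial of zeta_2330 over Q and has degree phi(2330) = 928. So Q(zeta_2330) is a degree-928 Galois extension with Galois group (Z/2330Z)^*. By CRT, (Z/2330Z)^* ≅ (Z/2Z)^* × (Z/5Z)^* × (Z/233Z)^*. Each prime-power unit group is (Z/2Z)^* ≅ trivial group (order 1); (Z/5Z)^* ≅ Z/4Z; (Z/233Z)^* ≅ Z/232Z. Hence Gal(Q(zeta_2330)/Q) ≅ Z/4Z × Z/232Z.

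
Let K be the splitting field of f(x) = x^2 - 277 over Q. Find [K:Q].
[K:Q] = 2

The polynomial x^2 - 277 is irreducible over Q since 277 is not a perfect square. Its splitting field is Q(sqrt(277)), which has degree 2 over Q.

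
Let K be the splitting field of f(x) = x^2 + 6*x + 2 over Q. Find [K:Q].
[K:Q] = 2

The discriminant of x^2 + (6)*x + (2) is b^2 - 4c = 36 - (8) = 28. Since 28 is not a perfect square in Q, the polynomial is irreducible over Q. Its two roots generate a degree-2 extension, so [K:Q] = 2.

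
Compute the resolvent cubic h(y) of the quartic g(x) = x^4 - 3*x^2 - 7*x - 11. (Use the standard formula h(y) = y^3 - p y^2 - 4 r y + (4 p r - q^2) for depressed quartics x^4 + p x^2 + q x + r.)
h(y) = y^3 + 3*y^2 + 44*y + 83

Identify coefficients: p = -3, q = -7, r = -11.
Plug into h(y) = y^3 - p y^2 - 4 r y + (4 p r - q^2):
  h(y) = y^3 - (-3) y^2 - 4*(-11) y + (4*(-3)*(-11) - (-7)^2)
       = y^3 + (3) y^2 + (44) y + (83).
Simplifying: h(y) = y^3 + 3*y^2 + 44*y + 83.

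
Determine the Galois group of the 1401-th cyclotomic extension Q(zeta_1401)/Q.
|Gal(Q(zeta_1401)/Q)| = phi(1401) = 932; group ≅ (Z/1401Z)^* ≅ Z/2Z × Z/466Z

The n-th cyclotomic polynomial Φ_1401(x) is the minimal polynomial of zeta_1401 over Q and has degree phi(1401) = 932. So Q(zeta_1401) is a degree-932 Galois extension with Galois group (Z/1401Z)^*. By CRT, (Z/1401Z)^* ≅ (Z/3Z)^* × (Z/467Z)^*. Each prime-power unit group is (Z/3Z)^* ≅ Z/2Z; (Z/467Z)^* ≅ Z/466Z. Hence Gal(Q(zeta_1401)/Q) ≅ Z/2Z × Z/466Z.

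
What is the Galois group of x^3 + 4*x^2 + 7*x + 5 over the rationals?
Gal(K/Q) = S_3 (symmetric group of order 6)

Compute the discriminant of x^3 + (4)*x^2 + (7)*x + (5): Δ = -23. Since Δ is not a rational square, the Galois group is not contained in A_3; it must be the full S_3 (irreducibility of the cubic rules out anything smaller).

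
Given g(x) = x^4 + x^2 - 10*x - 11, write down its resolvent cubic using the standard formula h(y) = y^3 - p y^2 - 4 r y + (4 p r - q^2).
h(y) = y^3 - y^2 + 44*y - 144

Identify coefficients: p = 1, q = -10, r = -11.
Plug into h(y) = y^3 - p y^2 - 4 r y + (4 p r - q^2):
  h(y) = y^3 - (1) y^2 - 4*(-11) y + (4*(1)*(-11) - (-10)^2)
       = y^3 + (-1) y^2 + (44) y + (-144).
Simplifying: h(y) = y^3 - y^2 + 44*y - 144.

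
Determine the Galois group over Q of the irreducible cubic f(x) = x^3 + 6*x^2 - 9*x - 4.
Gal(K/Q) = S_3 (symmetric group of order 6)

Compute the discriminant of x^3 + (6)*x^2 + (-9)*x + (-4): Δ = 12744. Since Δ is not a rational square, the Galois group is not contained in A_3; it must be the full S_3 (irreducibility of the cubic rules out anything smaller).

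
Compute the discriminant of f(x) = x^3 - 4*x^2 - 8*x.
Δ = 3072

For x^3 + a x^2 + b x + c the discriminant is Δ = 18 a b c - 4 a^3 c + a^2 b^2 - 4 b^3 - 27 c^2.
Plug a = -4, b = -8, c = 0:
  18*(-4)*(-8)*(0) - 4*(-4)^3*(0) + (-4)^2*(-8)^2 - 4*(-8)^3 - 27*(0)^2
  = 0 + (0) + 1024 + (2048) + (0)
  = 3072.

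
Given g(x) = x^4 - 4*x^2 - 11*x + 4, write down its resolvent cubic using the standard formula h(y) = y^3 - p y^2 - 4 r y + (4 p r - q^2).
h(y) = y^3 + 4*y^2 - 16*y - 185

Identify coefficients: p = -4, q = -11, r = 4.
Plug into h(y) = y^3 - p y^2 - 4 r y + (4 p r - q^2):
  h(y) = y^3 - (-4) y^2 - 4*(4) y + (4*(-4)*(4) - (-11)^2)
       = y^3 + (4) y^2 + (-16) y + (-185).
Simplifying: h(y) = y^3 + 4*y^2 - 16*y - 185.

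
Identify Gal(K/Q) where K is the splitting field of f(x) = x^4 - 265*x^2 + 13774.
Gal(K/Q) = V_4 (Klein four-group, Z/2Z × Z/2Z)

f factors as (x^2 - 194)(x^2 - 71), so the splitting field is K = Q(sqrt(194), sqrt(71)). The elements 194, 71, 13774 are all non-squares in Q, so sqrt(194) and sqrt(71) generate independent quadratic extensions. Thus [K:Q] = 4 and Gal(K/Q) is generated by the two order-2 automorphisms sqrt(194) ↦ -sqrt(194) and sqrt(71) ↦ -sqrt(71), giving V_4.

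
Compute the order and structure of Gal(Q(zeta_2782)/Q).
|Gal(Q(zeta_2782)/Q)| = phi(2782) = 1272; group ≅ (Z/2782Z)^* ≅ Z/12Z × Z/106Z

The n-th cyclotomic polynomial Φ_2782(x) is the minimal polynomial of zeta_2782 over Q and has degree phi(2782) = 1272. So Q(zeta_2782) is a degree-1272 Galois extension with Galois group (Z/2782Z)^*. By CRT, (Z/2782Z)^* ≅ (Z/2Z)^* × (Z/13Z)^* × (Z/107Z)^*. Each prime-power unit group is (Z/2Z)^* ≅ trivial group (order 1); (Z/13Z)^* ≅ Z/12Z; (Z/107Z)^* ≅ Z/106Z. Hence Gal(Q(zeta_2782)/Q) ≅ Z/12Z × Z/106Z.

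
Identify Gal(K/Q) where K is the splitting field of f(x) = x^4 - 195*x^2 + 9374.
Gal(K/Q) = V_4 (Klein four-group, Z/2Z × Z/2Z)

f factors as (x^2 - 86)(x^2 - 109), so the splitting field is K = Q(sqrt(86), sqrt(109)). The elements 86, 109, 9374 are all non-squares in Q, so sqrt(86) and sqrt(109) generate independent quadratic extensions. Thus [K:Q] = 4 and Gal(K/Q) is generated by the two order-2 automorphisms sqrt(86) ↦ -sqrt(86) and sqrt(109) ↦ -sqrt(109), giving V_4.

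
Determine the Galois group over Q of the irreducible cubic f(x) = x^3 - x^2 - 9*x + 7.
Gal(K/Q) = S_3 (symmetric group of order 6)

Compute the discriminant of x^3 + (-1)*x^2 + (-9)*x + (7): Δ = 2836. Since Δ is not a rational square, the Galois group is not contained in A_3; it must be the full S_3 (irreducibility of the cubic rules out anything smaller).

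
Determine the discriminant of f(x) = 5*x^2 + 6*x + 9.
Δ = -144

For a quadratic a x^2 + b x + c the discriminant is Δ = b^2 - 4ac = (6)^2 - 4*(5)*(9) = 36 - (180) = -144.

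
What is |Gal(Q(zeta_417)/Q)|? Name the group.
|Gal(Q(zeta_417)/Q)| = phi(417) = 276; group ≅ (Z/417Z)^* ≅ Z/2Z × Z/138Z

The n-th cyclotomic polynomial Φ_417(x) is the minimal polynomial of zeta_417 over Q and has degree phi(417) = 276. So Q(zeta_417) is a degree-276 Galois extension with Galois group (Z/417Z)^*. By CRT, (Z/417Z)^* ≅ (Z/3Z)^* × (Z/139Z)^*. Each prime-power unit group is (Z/3Z)^* ≅ Z/2Z; (Z/139Z)^* ≅ Z/138Z. Hence Gal(Q(zeta_417)/Q) ≅ Z/2Z × Z/138Z.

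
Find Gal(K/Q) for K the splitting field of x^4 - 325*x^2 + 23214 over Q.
Gal(K/Q) = V_4 (Klein four-group, Z/2Z × Z/2Z)

f factors as (x^2 - 219)(x^2 - 106), so the splitting field is K = Q(sqrt(219), sqrt(106)). The elements 219, 106, 23214 are all non-squares in Q, so sqrt(219) and sqrt(106) generate independent quadratic extensions. Thus [K:Q] = 4 and Gal(K/Q) is generated by the two order-2 automorphisms sqrt(219) ↦ -sqrt(219) and sqrt(106) ↦ -sqrt(106), giving V_4.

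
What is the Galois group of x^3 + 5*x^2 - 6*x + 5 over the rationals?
Gal(K/Q) = S_3 (symmetric group of order 6)

Compute the discriminant of x^3 + (5)*x^2 + (-6)*x + (5): Δ = -4111. Since Δ is not a rational square, the Galois group is not contained in A_3; it must be the full S_3 (irreducibility of the cubic rules out anything smaller).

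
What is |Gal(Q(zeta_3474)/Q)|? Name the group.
|Gal(Q(zeta_3474)/Q)| = phi(3474) = 1152; group ≅ (Z/3474Z)^* ≅ Z/6Z × Z/192Z

The n-th cyclotomic polynomial Φ_3474(x) is the minimal polynomial of zeta_3474 over Q and has degree phi(3474) = 1152. So Q(zeta_3474) is a degree-1152 Galois extension with Galois group (Z/3474Z)^*. By CRT, (Z/3474Z)^* ≅ (Z/2Z)^* × (Z/9Z)^* × (Z/193Z)^*. Each prime-power unit group is (Z/2Z)^* ≅ trivial group (order 1); (Z/9Z)^* ≅ Z/6Z; (Z/193Z)^* ≅ Z/192Z. Hence Gal(Q(zeta_3474)/Q) ≅ Z/6Z × Z/192Z.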